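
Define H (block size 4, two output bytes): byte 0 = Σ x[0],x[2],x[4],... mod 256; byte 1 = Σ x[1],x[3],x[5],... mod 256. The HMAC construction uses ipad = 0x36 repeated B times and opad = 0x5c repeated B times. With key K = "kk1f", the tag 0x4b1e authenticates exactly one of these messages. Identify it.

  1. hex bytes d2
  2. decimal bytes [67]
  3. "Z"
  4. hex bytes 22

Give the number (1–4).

Key "kk1f" = 6b 6b 31 66 is exactly B = 4 bytes: K' = 6b 6b 31 66.
K' ⊕ ipad = 5d 5d 07 50; K' ⊕ opad = 37 37 6d 3a.
m1: inner = H(5d 5d 07 50 d2) = 36 ad; tag = H(37 37 6d 3a 36 ad) = da1e
m2: inner = H(5d 5d 07 50 43) = a7 ad; tag = H(37 37 6d 3a a7 ad) = 4b1e ← matches
m3: inner = H(5d 5d 07 50 5a) = be ad; tag = H(37 37 6d 3a be ad) = 621e
m4: inner = H(5d 5d 07 50 22) = 86 ad; tag = H(37 37 6d 3a 86 ad) = 2a1e

2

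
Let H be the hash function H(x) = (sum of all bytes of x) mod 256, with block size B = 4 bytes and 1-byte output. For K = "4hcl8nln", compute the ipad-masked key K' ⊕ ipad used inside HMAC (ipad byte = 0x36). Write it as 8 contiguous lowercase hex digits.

Key "4hcl8nln" = 34 68 63 6c 38 6e 6c 6e is 8 bytes > B = 4, so hash it first: H(key) = eb, then zero-pad to 4 bytes: K' = eb 00 00 00.
XOR each byte with 0x36: eb⊕36=dd, 00⊕36=36, 00⊕36=36, 00⊕36=36.

dd363636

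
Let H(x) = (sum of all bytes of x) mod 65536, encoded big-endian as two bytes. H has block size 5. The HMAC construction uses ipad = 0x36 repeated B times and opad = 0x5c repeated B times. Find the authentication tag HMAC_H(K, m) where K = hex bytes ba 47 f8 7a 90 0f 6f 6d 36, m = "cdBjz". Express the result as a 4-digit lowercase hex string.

02b9

Key hex bytes ba 47 f8 7a 90 0f 6f 6d 36 is 9 bytes > B = 5, so hash it first: H(key) = 04 24, then zero-pad to 5 bytes: K' = 04 24 00 00 00.
K' ⊕ ipad = 32 12 36 36 36.  K' ⊕ opad = 58 78 5c 5c 5c.
Inner input = (K'⊕ipad) ∥ m = 32 12 36 36 36 ∥ 63 64 42 6a 7a.
Inner hash: sum = 50+18+54+54+54+99+100+66+106+122 = 723 → 02 d3.
Outer input = (K'⊕opad) ∥ inner = 58 78 5c 5c 5c ∥ 02 d3.
Outer hash (tag): sum = 88+120+92+92+92+2+211 = 697 → 02 b9.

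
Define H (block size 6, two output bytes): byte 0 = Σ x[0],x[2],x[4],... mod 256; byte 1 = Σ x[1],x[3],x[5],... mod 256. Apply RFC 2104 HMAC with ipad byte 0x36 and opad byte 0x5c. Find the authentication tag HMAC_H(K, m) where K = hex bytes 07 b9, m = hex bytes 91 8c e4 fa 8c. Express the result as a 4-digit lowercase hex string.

b11e

Key hex bytes 07 b9 is 2 bytes ≤ B = 6; zero-pad to 6 bytes: K' = 07 b9 00 00 00 00.
K' ⊕ ipad = 31 8f 36 36 36 36.  K' ⊕ opad = 5b e5 5c 5c 5c 5c.
Inner input = (K'⊕ipad) ∥ m = 31 8f 36 36 36 36 ∥ 91 8c e4 fa 8c.
Inner hash: even-index sum = 670 mod 256 = 158; odd-index sum = 641 mod 256 = 129 → 9e 81.
Outer input = (K'⊕opad) ∥ inner = 5b e5 5c 5c 5c 5c ∥ 9e 81.
Outer hash (tag): even-index sum = 433 mod 256 = 177; odd-index sum = 542 mod 256 = 30 → b1 1e.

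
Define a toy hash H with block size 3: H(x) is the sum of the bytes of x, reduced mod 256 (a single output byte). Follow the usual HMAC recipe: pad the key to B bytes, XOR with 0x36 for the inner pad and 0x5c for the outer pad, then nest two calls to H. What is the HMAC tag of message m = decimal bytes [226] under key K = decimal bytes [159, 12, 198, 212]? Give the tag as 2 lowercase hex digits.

Key decimal bytes [159, 12, 198, 212] = 9f 0c c6 d4 is 4 bytes > B = 3, so hash it first: H(key) = 45, then zero-pad to 3 bytes: K' = 45 00 00.
K' ⊕ ipad = 73 36 36.  K' ⊕ opad = 19 5c 5c.
Inner input = (K'⊕ipad) ∥ m = 73 36 36 ∥ e2.
Inner hash: sum = 115+54+54+226 = 449; mod 256 = 193 → c1.
Outer input = (K'⊕opad) ∥ inner = 19 5c 5c ∥ c1.
Outer hash (tag): sum = 25+92+92+193 = 402; mod 256 = 146 → 92.

92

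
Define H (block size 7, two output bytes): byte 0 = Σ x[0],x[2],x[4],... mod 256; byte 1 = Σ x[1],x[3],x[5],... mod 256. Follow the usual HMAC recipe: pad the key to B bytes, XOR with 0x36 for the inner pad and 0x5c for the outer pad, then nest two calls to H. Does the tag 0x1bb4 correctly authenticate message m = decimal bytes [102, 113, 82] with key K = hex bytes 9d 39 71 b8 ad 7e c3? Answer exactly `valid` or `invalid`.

Key hex bytes 9d 39 71 b8 ad 7e c3 is exactly B = 7 bytes: K' = 9d 39 71 b8 ad 7e c3.
K' ⊕ ipad = ab 0f 47 8e 9b 48 f5; K' ⊕ opad = c1 65 2d e4 f1 22 9f.
Inner hash: even-index sum = 755 mod 256 = 243; odd-index sum = 413 mod 256 = 157 → f3 9d.
Outer hash (recomputed tag): even-index sum = 795 mod 256 = 27; odd-index sum = 606 mod 256 = 94 → 1b 5e.
Recomputed tag = 1b5e; claimed = 1bb4 → mismatch.

invalid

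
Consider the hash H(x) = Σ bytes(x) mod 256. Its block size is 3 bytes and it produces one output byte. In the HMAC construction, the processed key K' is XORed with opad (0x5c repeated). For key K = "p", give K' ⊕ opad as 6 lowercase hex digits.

2c5c5c

Key "p" = 70 is 1 byte ≤ B = 3; zero-pad to 3 bytes: K' = 70 00 00.
XOR each byte with 0x5c: 70⊕5c=2c, 00⊕5c=5c, 00⊕5c=5c.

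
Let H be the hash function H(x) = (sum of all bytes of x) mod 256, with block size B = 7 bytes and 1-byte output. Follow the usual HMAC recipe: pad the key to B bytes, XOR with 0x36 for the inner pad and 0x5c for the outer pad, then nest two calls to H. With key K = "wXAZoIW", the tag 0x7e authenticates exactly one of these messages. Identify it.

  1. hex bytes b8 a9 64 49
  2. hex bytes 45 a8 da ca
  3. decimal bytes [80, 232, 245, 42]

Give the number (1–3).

Key "wXAZoIW" = 77 58 41 5a 6f 49 57 is exactly B = 7 bytes: K' = 77 58 41 5a 6f 49 57.
K' ⊕ ipad = 41 6e 77 6c 59 7f 61; K' ⊕ opad = 2b 04 1d 06 33 15 0b.
m1: inner = H(41 6e 77 6c 59 7f 61 b8 a9 64 49) = d9; tag = H(2b 04 1d 06 33 15 0b d9) = 7e ← matches
m2: inner = H(41 6e 77 6c 59 7f 61 45 a8 da ca) = 5c; tag = H(2b 04 1d 06 33 15 0b 5c) = 01
m3: inner = H(41 6e 77 6c 59 7f 61 50 e8 f5 2a) = 22; tag = H(2b 04 1d 06 33 15 0b 22) = c7

1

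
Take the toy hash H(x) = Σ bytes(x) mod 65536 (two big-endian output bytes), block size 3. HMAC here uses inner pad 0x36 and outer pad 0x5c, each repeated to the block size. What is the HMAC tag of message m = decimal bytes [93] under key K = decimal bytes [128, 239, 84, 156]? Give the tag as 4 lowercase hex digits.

Key decimal bytes [128, 239, 84, 156] = 80 ef 54 9c is 4 bytes > B = 3, so hash it first: H(key) = 02 5f, then zero-pad to 3 bytes: K' = 02 5f 00.
K' ⊕ ipad = 34 69 36.  K' ⊕ opad = 5e 03 5c.
Inner input = (K'⊕ipad) ∥ m = 34 69 36 ∥ 5d.
Inner hash: sum = 52+105+54+93 = 304 → 01 30.
Outer input = (K'⊕opad) ∥ inner = 5e 03 5c ∥ 01 30.
Outer hash (tag): sum = 94+3+92+1+48 = 238 → 00 ee.

00ee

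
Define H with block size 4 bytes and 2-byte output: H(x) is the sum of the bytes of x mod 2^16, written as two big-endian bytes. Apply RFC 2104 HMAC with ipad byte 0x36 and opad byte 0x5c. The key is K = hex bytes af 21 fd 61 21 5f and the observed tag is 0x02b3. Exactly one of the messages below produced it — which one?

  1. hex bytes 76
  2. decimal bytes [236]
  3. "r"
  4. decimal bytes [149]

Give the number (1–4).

3

Key hex bytes af 21 fd 61 21 5f is 6 bytes > B = 4, so hash it first: H(key) = 02 ae, then zero-pad to 4 bytes: K' = 02 ae 00 00.
K' ⊕ ipad = 34 98 36 36; K' ⊕ opad = 5e f2 5c 5c.
m1: inner = H(34 98 36 36 76) = 01 ae; tag = H(5e f2 5c 5c 01 ae) = 02b7
m2: inner = H(34 98 36 36 ec) = 02 24; tag = H(5e f2 5c 5c 02 24) = 022e
m3: inner = H(34 98 36 36 72) = 01 aa; tag = H(5e f2 5c 5c 01 aa) = 02b3 ← matches
m4: inner = H(34 98 36 36 95) = 01 cd; tag = H(5e f2 5c 5c 01 cd) = 02d6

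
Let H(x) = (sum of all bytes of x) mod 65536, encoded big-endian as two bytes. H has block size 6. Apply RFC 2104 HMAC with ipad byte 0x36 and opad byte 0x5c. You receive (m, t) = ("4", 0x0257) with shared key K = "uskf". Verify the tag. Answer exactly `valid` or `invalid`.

Key "uskf" = 75 73 6b 66 is 4 bytes ≤ B = 6; zero-pad to 6 bytes: K' = 75 73 6b 66 00 00.
K' ⊕ ipad = 43 45 5d 50 36 36; K' ⊕ opad = 29 2f 37 3a 5c 5c.
Inner hash: sum = 67+69+93+80+54+54+52 = 469 → 01 d5.
Outer hash (recomputed tag): sum = 41+47+55+58+92+92+1+213 = 599 → 02 57.
Recomputed tag = 0257; claimed = 0257 → match.

valid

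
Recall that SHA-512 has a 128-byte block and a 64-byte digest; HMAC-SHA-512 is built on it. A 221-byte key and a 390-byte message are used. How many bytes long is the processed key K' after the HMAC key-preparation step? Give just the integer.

Key is 221 > 128 bytes, so it is hashed to 64 bytes then zero-padded to 128: |K'| = 128.

128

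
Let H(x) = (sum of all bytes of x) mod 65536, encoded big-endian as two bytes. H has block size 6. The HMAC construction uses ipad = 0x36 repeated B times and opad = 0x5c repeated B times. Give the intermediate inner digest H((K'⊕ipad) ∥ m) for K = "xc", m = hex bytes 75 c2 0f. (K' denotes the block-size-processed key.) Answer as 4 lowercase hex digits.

02c1

Key "xc" = 78 63 is 2 bytes ≤ B = 6; zero-pad to 6 bytes: K' = 78 63 00 00 00 00.
K' ⊕ ipad = 4e 55 36 36 36 36.
Inner input = 4e 55 36 36 36 36 ∥ 75 c2 0f.
Inner hash: sum = 78+85+54+54+54+54+117+194+15 = 705 → 02 c1.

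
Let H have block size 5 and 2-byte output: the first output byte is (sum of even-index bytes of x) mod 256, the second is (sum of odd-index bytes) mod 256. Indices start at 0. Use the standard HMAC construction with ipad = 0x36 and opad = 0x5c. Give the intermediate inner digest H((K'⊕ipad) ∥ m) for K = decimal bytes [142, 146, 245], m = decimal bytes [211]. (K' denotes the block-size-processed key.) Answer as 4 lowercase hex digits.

b1ad

Key decimal bytes [142, 146, 245] = 8e 92 f5 is 3 bytes ≤ B = 5; zero-pad to 5 bytes: K' = 8e 92 f5 00 00.
K' ⊕ ipad = b8 a4 c3 36 36.
Inner input = b8 a4 c3 36 36 ∥ d3.
Inner hash: even-index sum = 433 mod 256 = 177; odd-index sum = 429 mod 256 = 173 → b1 ad.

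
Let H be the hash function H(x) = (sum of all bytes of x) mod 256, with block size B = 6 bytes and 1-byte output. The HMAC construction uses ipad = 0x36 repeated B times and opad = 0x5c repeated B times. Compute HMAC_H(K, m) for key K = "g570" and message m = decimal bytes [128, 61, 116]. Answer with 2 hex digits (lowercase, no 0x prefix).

2b

Key "g570" = 67 35 37 30 is 4 bytes ≤ B = 6; zero-pad to 6 bytes: K' = 67 35 37 30 00 00.
K' ⊕ ipad = 51 03 01 06 36 36.  K' ⊕ opad = 3b 69 6b 6c 5c 5c.
Inner input = (K'⊕ipad) ∥ m = 51 03 01 06 36 36 ∥ 80 3d 74.
Inner hash: sum = 81+3+1+6+54+54+128+61+116 = 504; mod 256 = 248 → f8.
Outer input = (K'⊕opad) ∥ inner = 3b 69 6b 6c 5c 5c ∥ f8.
Outer hash (tag): sum = 59+105+107+108+92+92+248 = 811; mod 256 = 43 → 2b.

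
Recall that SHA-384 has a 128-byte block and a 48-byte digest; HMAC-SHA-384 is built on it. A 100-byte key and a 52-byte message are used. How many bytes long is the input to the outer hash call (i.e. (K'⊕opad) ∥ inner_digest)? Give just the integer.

Key is 100 ≤ 128 bytes, zero-padded: |K'| = 128.
Outer input = (K'⊕opad) ∥ H(inner) → 128 + 48 = 176 bytes.

176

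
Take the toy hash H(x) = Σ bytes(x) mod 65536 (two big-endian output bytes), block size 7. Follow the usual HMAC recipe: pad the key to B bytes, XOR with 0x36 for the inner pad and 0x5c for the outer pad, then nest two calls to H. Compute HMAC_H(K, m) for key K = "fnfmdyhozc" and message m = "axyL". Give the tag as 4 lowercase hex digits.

0376

Key "fnfmdyhozc" = 66 6e 66 6d 64 79 68 6f 7a 63 is 10 bytes > B = 7, so hash it first: H(key) = 04 38, then zero-pad to 7 bytes: K' = 04 38 00 00 00 00 00.
K' ⊕ ipad = 32 0e 36 36 36 36 36.  K' ⊕ opad = 58 64 5c 5c 5c 5c 5c.
Inner input = (K'⊕ipad) ∥ m = 32 0e 36 36 36 36 36 ∥ 61 78 79 4c.
Inner hash: sum = 50+14+54+54+54+54+54+97+120+121+76 = 748 → 02 ec.
Outer input = (K'⊕opad) ∥ inner = 58 64 5c 5c 5c 5c 5c ∥ 02 ec.
Outer hash (tag): sum = 88+100+92+92+92+92+92+2+236 = 886 → 03 76.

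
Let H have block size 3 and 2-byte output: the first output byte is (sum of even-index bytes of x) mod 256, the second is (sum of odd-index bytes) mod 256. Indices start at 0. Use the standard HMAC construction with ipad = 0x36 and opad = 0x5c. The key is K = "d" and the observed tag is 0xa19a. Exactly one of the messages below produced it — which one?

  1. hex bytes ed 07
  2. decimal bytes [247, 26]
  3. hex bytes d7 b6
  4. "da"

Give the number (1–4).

Key "d" = 64 is 1 byte ≤ B = 3; zero-pad to 3 bytes: K' = 64 00 00.
K' ⊕ ipad = 52 36 36; K' ⊕ opad = 38 5c 5c.
m1: inner = H(52 36 36 ed 07) = 8f 23; tag = H(38 5c 5c 8f 23) = b7eb
m2: inner = H(52 36 36 f7 1a) = a2 2d; tag = H(38 5c 5c a2 2d) = c1fe
m3: inner = H(52 36 36 d7 b6) = 3e 0d; tag = H(38 5c 5c 3e 0d) = a19a ← matches
m4: inner = H(52 36 36 64 61) = e9 9a; tag = H(38 5c 5c e9 9a) = 2e45

3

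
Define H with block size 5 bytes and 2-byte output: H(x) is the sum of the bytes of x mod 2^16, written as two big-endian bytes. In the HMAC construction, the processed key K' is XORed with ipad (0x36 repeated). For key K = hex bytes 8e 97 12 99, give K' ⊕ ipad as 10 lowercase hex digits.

b8a124af36

Key hex bytes 8e 97 12 99 is 4 bytes ≤ B = 5; zero-pad to 5 bytes: K' = 8e 97 12 99 00.
XOR each byte with 0x36: 8e⊕36=b8, 97⊕36=a1, 12⊕36=24, 99⊕36=af, 00⊕36=36.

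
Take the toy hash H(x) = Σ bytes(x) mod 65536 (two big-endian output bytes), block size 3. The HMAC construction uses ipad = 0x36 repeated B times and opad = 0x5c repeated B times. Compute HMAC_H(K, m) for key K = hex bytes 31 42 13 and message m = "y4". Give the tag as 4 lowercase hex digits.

Key hex bytes 31 42 13 is exactly B = 3 bytes: K' = 31 42 13.
K' ⊕ ipad = 07 74 25.  K' ⊕ opad = 6d 1e 4f.
Inner input = (K'⊕ipad) ∥ m = 07 74 25 ∥ 79 34.
Inner hash: sum = 7+116+37+121+52 = 333 → 01 4d.
Outer input = (K'⊕opad) ∥ inner = 6d 1e 4f ∥ 01 4d.
Outer hash (tag): sum = 109+30+79+1+77 = 296 → 01 28.

0128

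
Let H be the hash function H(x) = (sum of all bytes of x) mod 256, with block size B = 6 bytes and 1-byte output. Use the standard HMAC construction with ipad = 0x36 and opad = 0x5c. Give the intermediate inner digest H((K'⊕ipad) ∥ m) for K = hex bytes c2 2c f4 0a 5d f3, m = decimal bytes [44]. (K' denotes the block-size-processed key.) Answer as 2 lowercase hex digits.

68

Key hex bytes c2 2c f4 0a 5d f3 is exactly B = 6 bytes: K' = c2 2c f4 0a 5d f3.
K' ⊕ ipad = f4 1a c2 3c 6b c5.
Inner input = f4 1a c2 3c 6b c5 ∥ 2c.
Inner hash: sum = 244+26+194+60+107+197+44 = 872; mod 256 = 104 → 68.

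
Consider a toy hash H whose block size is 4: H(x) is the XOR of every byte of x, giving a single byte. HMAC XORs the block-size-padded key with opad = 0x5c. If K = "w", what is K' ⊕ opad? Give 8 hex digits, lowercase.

2b5c5c5c

Key "w" = 77 is 1 byte ≤ B = 4; zero-pad to 4 bytes: K' = 77 00 00 00.
XOR each byte with 0x5c: 77⊕5c=2b, 00⊕5c=5c, 00⊕5c=5c, 00⊕5c=5c.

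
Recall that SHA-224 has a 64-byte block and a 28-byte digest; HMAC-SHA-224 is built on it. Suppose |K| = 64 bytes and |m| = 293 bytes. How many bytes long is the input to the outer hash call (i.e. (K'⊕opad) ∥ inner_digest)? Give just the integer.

Key is 64 ≤ 64 bytes, zero-padded: |K'| = 64.
Outer input = (K'⊕opad) ∥ H(inner) → 64 + 28 = 92 bytes.

92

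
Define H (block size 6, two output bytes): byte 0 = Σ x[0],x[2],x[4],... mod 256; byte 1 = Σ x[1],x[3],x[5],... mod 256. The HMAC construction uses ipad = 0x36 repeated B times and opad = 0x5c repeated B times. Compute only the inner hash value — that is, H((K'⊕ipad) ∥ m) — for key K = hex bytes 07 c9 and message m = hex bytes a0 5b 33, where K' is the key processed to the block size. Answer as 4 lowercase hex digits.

70c6

Key hex bytes 07 c9 is 2 bytes ≤ B = 6; zero-pad to 6 bytes: K' = 07 c9 00 00 00 00.
K' ⊕ ipad = 31 ff 36 36 36 36.
Inner input = 31 ff 36 36 36 36 ∥ a0 5b 33.
Inner hash: even-index sum = 368 mod 256 = 112; odd-index sum = 454 mod 256 = 198 → 70 c6.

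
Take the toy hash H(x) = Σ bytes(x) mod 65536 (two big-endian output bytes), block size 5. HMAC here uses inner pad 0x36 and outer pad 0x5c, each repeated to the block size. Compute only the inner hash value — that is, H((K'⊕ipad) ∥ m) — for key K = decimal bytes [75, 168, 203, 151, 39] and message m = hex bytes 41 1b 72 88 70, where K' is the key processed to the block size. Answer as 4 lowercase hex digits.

0490

Key decimal bytes [75, 168, 203, 151, 39] = 4b a8 cb 97 27 is exactly B = 5 bytes: K' = 4b a8 cb 97 27.
K' ⊕ ipad = 7d 9e fd a1 11.
Inner input = 7d 9e fd a1 11 ∥ 41 1b 72 88 70.
Inner hash: sum = 125+158+253+161+17+65+27+114+136+112 = 1168 → 04 90.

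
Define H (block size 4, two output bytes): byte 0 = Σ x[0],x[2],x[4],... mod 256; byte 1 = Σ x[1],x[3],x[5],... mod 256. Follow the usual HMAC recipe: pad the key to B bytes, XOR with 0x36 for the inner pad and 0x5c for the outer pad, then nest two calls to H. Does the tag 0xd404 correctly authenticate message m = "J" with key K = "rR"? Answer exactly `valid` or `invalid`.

Key "rR" = 72 52 is 2 bytes ≤ B = 4; zero-pad to 4 bytes: K' = 72 52 00 00.
K' ⊕ ipad = 44 64 36 36; K' ⊕ opad = 2e 0e 5c 5c.
Inner hash: even-index sum = 196 mod 256 = 196; odd-index sum = 154 mod 256 = 154 → c4 9a.
Outer hash (recomputed tag): even-index sum = 334 mod 256 = 78; odd-index sum = 260 mod 256 = 4 → 4e 04.
Recomputed tag = 4e04; claimed = d404 → mismatch.

invalid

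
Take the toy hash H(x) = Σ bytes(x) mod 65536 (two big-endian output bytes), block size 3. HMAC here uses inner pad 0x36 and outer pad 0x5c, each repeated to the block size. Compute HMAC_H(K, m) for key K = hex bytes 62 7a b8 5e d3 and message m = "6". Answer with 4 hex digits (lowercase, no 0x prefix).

01e7

Key hex bytes 62 7a b8 5e d3 is 5 bytes > B = 3, so hash it first: H(key) = 02 c5, then zero-pad to 3 bytes: K' = 02 c5 00.
K' ⊕ ipad = 34 f3 36.  K' ⊕ opad = 5e 99 5c.
Inner input = (K'⊕ipad) ∥ m = 34 f3 36 ∥ 36.
Inner hash: sum = 52+243+54+54 = 403 → 01 93.
Outer input = (K'⊕opad) ∥ inner = 5e 99 5c ∥ 01 93.
Outer hash (tag): sum = 94+153+92+1+147 = 487 → 01 e7.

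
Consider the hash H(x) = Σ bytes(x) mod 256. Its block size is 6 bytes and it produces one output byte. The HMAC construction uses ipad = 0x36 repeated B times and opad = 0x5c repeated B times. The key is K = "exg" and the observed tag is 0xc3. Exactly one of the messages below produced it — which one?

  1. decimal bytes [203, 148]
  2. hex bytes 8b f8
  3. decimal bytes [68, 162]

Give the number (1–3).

Key "exg" = 65 78 67 is 3 bytes ≤ B = 6; zero-pad to 6 bytes: K' = 65 78 67 00 00 00.
K' ⊕ ipad = 53 4e 51 36 36 36; K' ⊕ opad = 39 24 3b 5c 5c 5c.
m1: inner = H(53 4e 51 36 36 36 cb 94) = f3; tag = H(39 24 3b 5c 5c 5c f3) = 9f
m2: inner = H(53 4e 51 36 36 36 8b f8) = 17; tag = H(39 24 3b 5c 5c 5c 17) = c3 ← matches
m3: inner = H(53 4e 51 36 36 36 44 a2) = 7a; tag = H(39 24 3b 5c 5c 5c 7a) = 26

2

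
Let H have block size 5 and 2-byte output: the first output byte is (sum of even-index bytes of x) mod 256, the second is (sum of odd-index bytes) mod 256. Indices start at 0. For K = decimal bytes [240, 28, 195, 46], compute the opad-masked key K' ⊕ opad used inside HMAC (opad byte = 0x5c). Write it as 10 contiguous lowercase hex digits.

Key decimal bytes [240, 28, 195, 46] = f0 1c c3 2e is 4 bytes ≤ B = 5; zero-pad to 5 bytes: K' = f0 1c c3 2e 00.
XOR each byte with 0x5c: f0⊕5c=ac, 1c⊕5c=40, c3⊕5c=9f, 2e⊕5c=72, 00⊕5c=5c.

ac409f725c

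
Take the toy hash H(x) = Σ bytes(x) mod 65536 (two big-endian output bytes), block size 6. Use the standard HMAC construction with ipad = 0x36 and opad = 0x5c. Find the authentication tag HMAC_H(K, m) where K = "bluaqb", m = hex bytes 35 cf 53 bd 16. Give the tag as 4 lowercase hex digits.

Key "bluaqb" = 62 6c 75 61 71 62 is exactly B = 6 bytes: K' = 62 6c 75 61 71 62.
K' ⊕ ipad = 54 5a 43 57 47 54.  K' ⊕ opad = 3e 30 29 3d 2d 3e.
Inner input = (K'⊕ipad) ∥ m = 54 5a 43 57 47 54 ∥ 35 cf 53 bd 16.
Inner hash: sum = 84+90+67+87+71+84+53+207+83+189+22 = 1037 → 04 0d.
Outer input = (K'⊕opad) ∥ inner = 3e 30 29 3d 2d 3e ∥ 04 0d.
Outer hash (tag): sum = 62+48+41+61+45+62+4+13 = 336 → 01 50.

0150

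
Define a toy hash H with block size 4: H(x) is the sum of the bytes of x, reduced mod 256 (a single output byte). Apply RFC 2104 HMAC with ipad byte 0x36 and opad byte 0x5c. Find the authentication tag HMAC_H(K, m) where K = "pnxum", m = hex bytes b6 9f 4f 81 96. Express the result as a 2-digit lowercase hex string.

Key "pnxum" = 70 6e 78 75 6d is 5 bytes > B = 4, so hash it first: H(key) = 38, then zero-pad to 4 bytes: K' = 38 00 00 00.
K' ⊕ ipad = 0e 36 36 36.  K' ⊕ opad = 64 5c 5c 5c.
Inner input = (K'⊕ipad) ∥ m = 0e 36 36 36 ∥ b6 9f 4f 81 96.
Inner hash: sum = 14+54+54+54+182+159+79+129+150 = 875; mod 256 = 107 → 6b.
Outer input = (K'⊕opad) ∥ inner = 64 5c 5c 5c ∥ 6b.
Outer hash (tag): sum = 100+92+92+92+107 = 483; mod 256 = 227 → e3.

e3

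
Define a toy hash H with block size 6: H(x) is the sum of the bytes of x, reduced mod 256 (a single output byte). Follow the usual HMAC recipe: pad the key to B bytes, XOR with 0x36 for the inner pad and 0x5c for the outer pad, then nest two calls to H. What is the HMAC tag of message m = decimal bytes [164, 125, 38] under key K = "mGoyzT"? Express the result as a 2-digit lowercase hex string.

3b

Key "mGoyzT" = 6d 47 6f 79 7a 54 is exactly B = 6 bytes: K' = 6d 47 6f 79 7a 54.
K' ⊕ ipad = 5b 71 59 4f 4c 62.  K' ⊕ opad = 31 1b 33 25 26 08.
Inner input = (K'⊕ipad) ∥ m = 5b 71 59 4f 4c 62 ∥ a4 7d 26.
Inner hash: sum = 91+113+89+79+76+98+164+125+38 = 873; mod 256 = 105 → 69.
Outer input = (K'⊕opad) ∥ inner = 31 1b 33 25 26 08 ∥ 69.
Outer hash (tag): sum = 49+27+51+37+38+8+105 = 315; mod 256 = 59 → 3b.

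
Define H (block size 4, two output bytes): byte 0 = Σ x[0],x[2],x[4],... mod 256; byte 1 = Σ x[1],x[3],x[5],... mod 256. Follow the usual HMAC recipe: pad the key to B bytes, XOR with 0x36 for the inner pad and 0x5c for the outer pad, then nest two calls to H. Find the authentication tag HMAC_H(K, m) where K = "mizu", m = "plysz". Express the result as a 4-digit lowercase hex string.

Key "mizu" = 6d 69 7a 75 is exactly B = 4 bytes: K' = 6d 69 7a 75.
K' ⊕ ipad = 5b 5f 4c 43.  K' ⊕ opad = 31 35 26 29.
Inner input = (K'⊕ipad) ∥ m = 5b 5f 4c 43 ∥ 70 6c 79 73 7a.
Inner hash: even-index sum = 522 mod 256 = 10; odd-index sum = 385 mod 256 = 129 → 0a 81.
Outer input = (K'⊕opad) ∥ inner = 31 35 26 29 ∥ 0a 81.
Outer hash (tag): even-index sum = 97 mod 256 = 97; odd-index sum = 223 mod 256 = 223 → 61 df.

61df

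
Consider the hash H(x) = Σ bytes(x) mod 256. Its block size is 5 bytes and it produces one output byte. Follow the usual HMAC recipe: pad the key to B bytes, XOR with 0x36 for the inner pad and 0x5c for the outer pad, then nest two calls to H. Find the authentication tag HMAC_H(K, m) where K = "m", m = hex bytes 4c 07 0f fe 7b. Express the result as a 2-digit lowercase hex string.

Key "m" = 6d is 1 byte ≤ B = 5; zero-pad to 5 bytes: K' = 6d 00 00 00 00.
K' ⊕ ipad = 5b 36 36 36 36.  K' ⊕ opad = 31 5c 5c 5c 5c.
Inner input = (K'⊕ipad) ∥ m = 5b 36 36 36 36 ∥ 4c 07 0f fe 7b.
Inner hash: sum = 91+54+54+54+54+76+7+15+254+123 = 782; mod 256 = 14 → 0e.
Outer input = (K'⊕opad) ∥ inner = 31 5c 5c 5c 5c ∥ 0e.
Outer hash (tag): sum = 49+92+92+92+92+14 = 431; mod 256 = 175 → af.

af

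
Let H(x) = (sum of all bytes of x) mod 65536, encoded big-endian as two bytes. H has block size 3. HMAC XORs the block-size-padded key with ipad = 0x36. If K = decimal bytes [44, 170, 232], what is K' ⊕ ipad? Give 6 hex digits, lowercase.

Key decimal bytes [44, 170, 232] = 2c aa e8 is exactly B = 3 bytes: K' = 2c aa e8.
XOR each byte with 0x36: 2c⊕36=1a, aa⊕36=9c, e8⊕36=de.

1a9cde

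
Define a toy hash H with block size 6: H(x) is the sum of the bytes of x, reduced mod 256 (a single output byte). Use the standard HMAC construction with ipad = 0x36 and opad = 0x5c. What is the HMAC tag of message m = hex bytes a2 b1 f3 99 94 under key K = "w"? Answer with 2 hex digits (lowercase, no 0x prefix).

Key "w" = 77 is 1 byte ≤ B = 6; zero-pad to 6 bytes: K' = 77 00 00 00 00 00.
K' ⊕ ipad = 41 36 36 36 36 36.  K' ⊕ opad = 2b 5c 5c 5c 5c 5c.
Inner input = (K'⊕ipad) ∥ m = 41 36 36 36 36 36 ∥ a2 b1 f3 99 94.
Inner hash: sum = 65+54+54+54+54+54+162+177+243+153+148 = 1218; mod 256 = 194 → c2.
Outer input = (K'⊕opad) ∥ inner = 2b 5c 5c 5c 5c 5c ∥ c2.
Outer hash (tag): sum = 43+92+92+92+92+92+194 = 697; mod 256 = 185 → b9.

b9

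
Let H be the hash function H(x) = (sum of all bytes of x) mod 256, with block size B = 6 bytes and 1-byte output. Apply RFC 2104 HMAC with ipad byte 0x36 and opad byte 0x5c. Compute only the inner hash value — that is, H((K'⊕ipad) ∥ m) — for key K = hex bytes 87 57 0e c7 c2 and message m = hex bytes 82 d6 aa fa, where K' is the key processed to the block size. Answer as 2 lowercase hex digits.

Key hex bytes 87 57 0e c7 c2 is 5 bytes ≤ B = 6; zero-pad to 6 bytes: K' = 87 57 0e c7 c2 00.
K' ⊕ ipad = b1 61 38 f1 f4 36.
Inner input = b1 61 38 f1 f4 36 ∥ 82 d6 aa fa.
Inner hash: sum = 177+97+56+241+244+54+130+214+170+250 = 1633; mod 256 = 97 → 61.

61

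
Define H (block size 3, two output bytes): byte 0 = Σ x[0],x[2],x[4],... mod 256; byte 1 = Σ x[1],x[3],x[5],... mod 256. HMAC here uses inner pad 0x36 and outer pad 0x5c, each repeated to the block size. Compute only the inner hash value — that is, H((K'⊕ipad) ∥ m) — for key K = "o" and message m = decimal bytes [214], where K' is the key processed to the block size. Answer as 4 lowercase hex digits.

Key "o" = 6f is 1 byte ≤ B = 3; zero-pad to 3 bytes: K' = 6f 00 00.
K' ⊕ ipad = 59 36 36.
Inner input = 59 36 36 ∥ d6.
Inner hash: even-index sum = 143 mod 256 = 143; odd-index sum = 268 mod 256 = 12 → 8f 0c.

8f0c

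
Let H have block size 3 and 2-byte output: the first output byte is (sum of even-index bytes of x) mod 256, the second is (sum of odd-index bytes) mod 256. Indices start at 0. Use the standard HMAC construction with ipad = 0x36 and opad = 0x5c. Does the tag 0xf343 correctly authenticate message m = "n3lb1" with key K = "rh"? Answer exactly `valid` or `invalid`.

valid

Key "rh" = 72 68 is 2 bytes ≤ B = 3; zero-pad to 3 bytes: K' = 72 68 00.
K' ⊕ ipad = 44 5e 36; K' ⊕ opad = 2e 34 5c.
Inner hash: even-index sum = 271 mod 256 = 15; odd-index sum = 361 mod 256 = 105 → 0f 69.
Outer hash (recomputed tag): even-index sum = 243 mod 256 = 243; odd-index sum = 67 mod 256 = 67 → f3 43.
Recomputed tag = f343; claimed = f343 → match.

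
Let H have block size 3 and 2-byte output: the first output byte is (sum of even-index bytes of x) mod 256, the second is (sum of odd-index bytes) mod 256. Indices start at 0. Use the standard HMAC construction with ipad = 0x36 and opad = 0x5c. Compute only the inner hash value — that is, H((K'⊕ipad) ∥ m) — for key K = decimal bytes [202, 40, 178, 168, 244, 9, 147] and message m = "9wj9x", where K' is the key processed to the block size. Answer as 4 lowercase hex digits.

Key decimal bytes [202, 40, 178, 168, 244, 9, 147] = ca 28 b2 a8 f4 09 93 is 7 bytes > B = 3, so hash it first: H(key) = 03 d9, then zero-pad to 3 bytes: K' = 03 d9 00.
K' ⊕ ipad = 35 ef 36.
Inner input = 35 ef 36 ∥ 39 77 6a 39 78.
Inner hash: even-index sum = 283 mod 256 = 27; odd-index sum = 522 mod 256 = 10 → 1b 0a.

1b0a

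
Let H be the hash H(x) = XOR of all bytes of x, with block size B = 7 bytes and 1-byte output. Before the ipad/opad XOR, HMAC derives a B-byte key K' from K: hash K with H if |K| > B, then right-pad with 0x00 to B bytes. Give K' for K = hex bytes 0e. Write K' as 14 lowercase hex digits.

Key hex bytes 0e is 1 byte ≤ B = 7; zero-pad to 7 bytes: K' = 0e 00 00 00 00 00 00.

0e000000000000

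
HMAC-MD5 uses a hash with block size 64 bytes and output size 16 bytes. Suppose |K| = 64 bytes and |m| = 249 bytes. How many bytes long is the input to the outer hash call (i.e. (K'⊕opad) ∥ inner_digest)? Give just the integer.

Key is 64 ≤ 64 bytes, zero-padded: |K'| = 64.
Outer input = (K'⊕opad) ∥ H(inner) → 64 + 16 = 80 bytes.

80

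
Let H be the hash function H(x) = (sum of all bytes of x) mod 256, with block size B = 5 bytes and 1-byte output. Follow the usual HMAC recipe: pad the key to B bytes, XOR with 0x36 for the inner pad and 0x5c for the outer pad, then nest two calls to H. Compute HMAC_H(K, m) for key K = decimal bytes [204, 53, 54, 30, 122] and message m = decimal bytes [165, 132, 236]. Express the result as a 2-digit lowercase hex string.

51

Key decimal bytes [204, 53, 54, 30, 122] = cc 35 36 1e 7a is exactly B = 5 bytes: K' = cc 35 36 1e 7a.
K' ⊕ ipad = fa 03 00 28 4c.  K' ⊕ opad = 90 69 6a 42 26.
Inner input = (K'⊕ipad) ∥ m = fa 03 00 28 4c ∥ a5 84 ec.
Inner hash: sum = 250+3+0+40+76+165+132+236 = 902; mod 256 = 134 → 86.
Outer input = (K'⊕opad) ∥ inner = 90 69 6a 42 26 ∥ 86.
Outer hash (tag): sum = 144+105+106+66+38+134 = 593; mod 256 = 81 → 51.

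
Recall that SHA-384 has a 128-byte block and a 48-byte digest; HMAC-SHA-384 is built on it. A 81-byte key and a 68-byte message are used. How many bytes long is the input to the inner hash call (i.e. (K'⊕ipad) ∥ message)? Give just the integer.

196

Key is 81 ≤ 128 bytes, zero-padded: |K'| = 128.
Inner input = (K'⊕ipad) ∥ m → 128 + 68 = 196 bytes.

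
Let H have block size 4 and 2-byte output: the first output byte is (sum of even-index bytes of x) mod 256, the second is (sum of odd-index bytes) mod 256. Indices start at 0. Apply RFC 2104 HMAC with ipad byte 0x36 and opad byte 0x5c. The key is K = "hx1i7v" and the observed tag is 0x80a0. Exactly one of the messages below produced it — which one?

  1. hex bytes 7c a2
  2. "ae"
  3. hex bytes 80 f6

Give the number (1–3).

1

Key "hx1i7v" = 68 78 31 69 37 76 is 6 bytes > B = 4, so hash it first: H(key) = d0 57, then zero-pad to 4 bytes: K' = d0 57 00 00.
K' ⊕ ipad = e6 61 36 36; K' ⊕ opad = 8c 0b 5c 5c.
m1: inner = H(e6 61 36 36 7c a2) = 98 39; tag = H(8c 0b 5c 5c 98 39) = 80a0 ← matches
m2: inner = H(e6 61 36 36 61 65) = 7d fc; tag = H(8c 0b 5c 5c 7d fc) = 6563
m3: inner = H(e6 61 36 36 80 f6) = 9c 8d; tag = H(8c 0b 5c 5c 9c 8d) = 84f4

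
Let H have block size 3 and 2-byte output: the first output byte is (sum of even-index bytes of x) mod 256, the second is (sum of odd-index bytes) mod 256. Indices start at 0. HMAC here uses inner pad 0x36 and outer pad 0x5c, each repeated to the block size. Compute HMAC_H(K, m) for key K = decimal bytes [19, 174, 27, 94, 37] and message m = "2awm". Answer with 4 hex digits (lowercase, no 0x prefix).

4eb9

Key decimal bytes [19, 174, 27, 94, 37] = 13 ae 1b 5e 25 is 5 bytes > B = 3, so hash it first: H(key) = 53 0c, then zero-pad to 3 bytes: K' = 53 0c 00.
K' ⊕ ipad = 65 3a 36.  K' ⊕ opad = 0f 50 5c.
Inner input = (K'⊕ipad) ∥ m = 65 3a 36 ∥ 32 61 77 6d.
Inner hash: even-index sum = 361 mod 256 = 105; odd-index sum = 227 mod 256 = 227 → 69 e3.
Outer input = (K'⊕opad) ∥ inner = 0f 50 5c ∥ 69 e3.
Outer hash (tag): even-index sum = 334 mod 256 = 78; odd-index sum = 185 mod 256 = 185 → 4e b9.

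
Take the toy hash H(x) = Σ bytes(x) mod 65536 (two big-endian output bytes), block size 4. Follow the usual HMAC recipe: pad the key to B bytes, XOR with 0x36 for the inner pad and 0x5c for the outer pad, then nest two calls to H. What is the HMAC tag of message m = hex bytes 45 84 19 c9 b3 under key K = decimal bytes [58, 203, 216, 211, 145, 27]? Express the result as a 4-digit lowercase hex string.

Key decimal bytes [58, 203, 216, 211, 145, 27] = 3a cb d8 d3 91 1b is 6 bytes > B = 4, so hash it first: H(key) = 03 5c, then zero-pad to 4 bytes: K' = 03 5c 00 00.
K' ⊕ ipad = 35 6a 36 36.  K' ⊕ opad = 5f 00 5c 5c.
Inner input = (K'⊕ipad) ∥ m = 35 6a 36 36 ∥ 45 84 19 c9 b3.
Inner hash: sum = 53+106+54+54+69+132+25+201+179 = 873 → 03 69.
Outer input = (K'⊕opad) ∥ inner = 5f 00 5c 5c ∥ 03 69.
Outer hash (tag): sum = 95+0+92+92+3+105 = 387 → 01 83.

0183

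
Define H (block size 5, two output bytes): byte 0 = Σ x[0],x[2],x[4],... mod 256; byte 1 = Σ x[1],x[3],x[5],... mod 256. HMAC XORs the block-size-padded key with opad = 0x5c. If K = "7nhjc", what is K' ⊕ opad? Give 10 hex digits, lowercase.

6b3234363f

Key "7nhjc" = 37 6e 68 6a 63 is exactly B = 5 bytes: K' = 37 6e 68 6a 63.
XOR each byte with 0x5c: 37⊕5c=6b, 6e⊕5c=32, 68⊕5c=34, 6a⊕5c=36, 63⊕5c=3f.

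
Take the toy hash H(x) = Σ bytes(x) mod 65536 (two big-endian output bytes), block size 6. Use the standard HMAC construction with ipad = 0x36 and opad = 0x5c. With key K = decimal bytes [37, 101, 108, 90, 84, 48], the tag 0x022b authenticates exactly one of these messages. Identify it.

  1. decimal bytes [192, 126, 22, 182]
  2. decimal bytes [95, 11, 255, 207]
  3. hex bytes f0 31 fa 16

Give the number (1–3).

2

Key decimal bytes [37, 101, 108, 90, 84, 48] = 25 65 6c 5a 54 30 is exactly B = 6 bytes: K' = 25 65 6c 5a 54 30.
K' ⊕ ipad = 13 53 5a 6c 62 06; K' ⊕ opad = 79 39 30 06 08 6c.
m1: inner = H(13 53 5a 6c 62 06 c0 7e 16 b6) = 03 9e; tag = H(79 39 30 06 08 6c 03 9e) = 01fd
m2: inner = H(13 53 5a 6c 62 06 5f 0b ff cf) = 03 cc; tag = H(79 39 30 06 08 6c 03 cc) = 022b ← matches
m3: inner = H(13 53 5a 6c 62 06 f0 31 fa 16) = 03 c5; tag = H(79 39 30 06 08 6c 03 c5) = 0224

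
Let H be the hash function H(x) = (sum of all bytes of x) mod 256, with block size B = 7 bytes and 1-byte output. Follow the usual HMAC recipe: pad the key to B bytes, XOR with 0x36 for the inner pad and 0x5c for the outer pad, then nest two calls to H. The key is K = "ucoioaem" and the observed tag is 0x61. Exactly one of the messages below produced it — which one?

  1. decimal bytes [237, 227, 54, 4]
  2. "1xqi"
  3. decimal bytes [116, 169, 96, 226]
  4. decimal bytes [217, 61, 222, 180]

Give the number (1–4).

Key "ucoioaem" = 75 63 6f 69 6f 61 65 6d is 8 bytes > B = 7, so hash it first: H(key) = 52, then zero-pad to 7 bytes: K' = 52 00 00 00 00 00 00.
K' ⊕ ipad = 64 36 36 36 36 36 36; K' ⊕ opad = 0e 5c 5c 5c 5c 5c 5c.
m1: inner = H(64 36 36 36 36 36 36 ed e3 36 04) = b2; tag = H(0e 5c 5c 5c 5c 5c 5c b2) = e8
m2: inner = H(64 36 36 36 36 36 36 31 78 71 69) = 2b; tag = H(0e 5c 5c 5c 5c 5c 5c 2b) = 61 ← matches
m3: inner = H(64 36 36 36 36 36 36 74 a9 60 e2) = 07; tag = H(0e 5c 5c 5c 5c 5c 5c 07) = 3d
m4: inner = H(64 36 36 36 36 36 36 d9 3d de b4) = 50; tag = H(0e 5c 5c 5c 5c 5c 5c 50) = 86

2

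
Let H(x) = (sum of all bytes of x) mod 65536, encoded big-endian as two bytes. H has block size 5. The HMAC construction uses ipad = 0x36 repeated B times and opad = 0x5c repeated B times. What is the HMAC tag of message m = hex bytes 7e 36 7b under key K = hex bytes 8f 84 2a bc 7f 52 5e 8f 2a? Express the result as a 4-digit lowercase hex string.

Key hex bytes 8f 84 2a bc 7f 52 5e 8f 2a is 9 bytes > B = 5, so hash it first: H(key) = 03 e1, then zero-pad to 5 bytes: K' = 03 e1 00 00 00.
K' ⊕ ipad = 35 d7 36 36 36.  K' ⊕ opad = 5f bd 5c 5c 5c.
Inner input = (K'⊕ipad) ∥ m = 35 d7 36 36 36 ∥ 7e 36 7b.
Inner hash: sum = 53+215+54+54+54+126+54+123 = 733 → 02 dd.
Outer input = (K'⊕opad) ∥ inner = 5f bd 5c 5c 5c ∥ 02 dd.
Outer hash (tag): sum = 95+189+92+92+92+2+221 = 783 → 03 0f.

030f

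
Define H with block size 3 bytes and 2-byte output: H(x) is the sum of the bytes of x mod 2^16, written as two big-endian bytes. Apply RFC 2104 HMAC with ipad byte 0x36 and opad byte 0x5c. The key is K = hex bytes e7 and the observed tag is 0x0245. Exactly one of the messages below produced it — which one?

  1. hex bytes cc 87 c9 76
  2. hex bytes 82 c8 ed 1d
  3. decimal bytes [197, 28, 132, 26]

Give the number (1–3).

1

Key hex bytes e7 is 1 byte ≤ B = 3; zero-pad to 3 bytes: K' = e7 00 00.
K' ⊕ ipad = d1 36 36; K' ⊕ opad = bb 5c 5c.
m1: inner = H(d1 36 36 cc 87 c9 76) = 03 cf; tag = H(bb 5c 5c 03 cf) = 0245 ← matches
m2: inner = H(d1 36 36 82 c8 ed 1d) = 03 91; tag = H(bb 5c 5c 03 91) = 0207
m3: inner = H(d1 36 36 c5 1c 84 1a) = 02 bc; tag = H(bb 5c 5c 02 bc) = 0231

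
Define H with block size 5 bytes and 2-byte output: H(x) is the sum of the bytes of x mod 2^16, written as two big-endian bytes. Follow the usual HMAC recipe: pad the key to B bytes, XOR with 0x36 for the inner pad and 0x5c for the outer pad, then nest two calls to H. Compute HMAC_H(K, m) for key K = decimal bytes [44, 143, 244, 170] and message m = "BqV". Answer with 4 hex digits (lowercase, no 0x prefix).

03b0

Key decimal bytes [44, 143, 244, 170] = 2c 8f f4 aa is 4 bytes ≤ B = 5; zero-pad to 5 bytes: K' = 2c 8f f4 aa 00.
K' ⊕ ipad = 1a b9 c2 9c 36.  K' ⊕ opad = 70 d3 a8 f6 5c.
Inner input = (K'⊕ipad) ∥ m = 1a b9 c2 9c 36 ∥ 42 71 56.
Inner hash: sum = 26+185+194+156+54+66+113+86 = 880 → 03 70.
Outer input = (K'⊕opad) ∥ inner = 70 d3 a8 f6 5c ∥ 03 70.
Outer hash (tag): sum = 112+211+168+246+92+3+112 = 944 → 03 b0.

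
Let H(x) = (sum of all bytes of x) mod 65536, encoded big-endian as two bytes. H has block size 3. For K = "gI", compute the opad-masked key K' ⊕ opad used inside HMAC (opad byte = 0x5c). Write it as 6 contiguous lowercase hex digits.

Key "gI" = 67 49 is 2 bytes ≤ B = 3; zero-pad to 3 bytes: K' = 67 49 00.
XOR each byte with 0x5c: 67⊕5c=3b, 49⊕5c=15, 00⊕5c=5c.

3b155c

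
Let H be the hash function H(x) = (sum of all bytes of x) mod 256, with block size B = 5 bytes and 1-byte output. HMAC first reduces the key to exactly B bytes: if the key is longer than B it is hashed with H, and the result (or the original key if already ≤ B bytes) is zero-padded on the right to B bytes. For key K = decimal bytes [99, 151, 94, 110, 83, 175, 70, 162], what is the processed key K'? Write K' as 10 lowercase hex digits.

|K| = 8 > B = 5, so first hash the key.
H(K): sum = 99+151+94+110+83+175+70+162 = 944; mod 256 = 176 → b0.
Zero-pad H(K) = b0 to 5 bytes: K' = b0 00 00 00 00.

b000000000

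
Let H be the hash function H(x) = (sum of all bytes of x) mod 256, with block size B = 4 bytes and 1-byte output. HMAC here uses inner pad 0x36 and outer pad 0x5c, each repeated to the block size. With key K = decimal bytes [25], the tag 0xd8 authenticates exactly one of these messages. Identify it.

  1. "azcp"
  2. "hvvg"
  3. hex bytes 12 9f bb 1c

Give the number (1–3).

Key decimal bytes [25] = 19 is 1 byte ≤ B = 4; zero-pad to 4 bytes: K' = 19 00 00 00.
K' ⊕ ipad = 2f 36 36 36; K' ⊕ opad = 45 5c 5c 5c.
m1: inner = H(2f 36 36 36 61 7a 63 70) = 7f; tag = H(45 5c 5c 5c 7f) = d8 ← matches
m2: inner = H(2f 36 36 36 68 76 76 67) = 8c; tag = H(45 5c 5c 5c 8c) = e5
m3: inner = H(2f 36 36 36 12 9f bb 1c) = 59; tag = H(45 5c 5c 5c 59) = b2

1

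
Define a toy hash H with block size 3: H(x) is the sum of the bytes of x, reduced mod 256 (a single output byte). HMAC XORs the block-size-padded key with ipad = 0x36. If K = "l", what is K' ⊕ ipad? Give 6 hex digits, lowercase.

5a3636

Key "l" = 6c is 1 byte ≤ B = 3; zero-pad to 3 bytes: K' = 6c 00 00.
XOR each byte with 0x36: 6c⊕36=5a, 00⊕36=36, 00⊕36=36.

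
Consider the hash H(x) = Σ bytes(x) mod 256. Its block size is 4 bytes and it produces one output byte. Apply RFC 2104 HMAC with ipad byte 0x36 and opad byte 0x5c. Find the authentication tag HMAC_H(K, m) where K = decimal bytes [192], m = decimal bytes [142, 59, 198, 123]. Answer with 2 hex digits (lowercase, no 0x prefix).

52

Key decimal bytes [192] = c0 is 1 byte ≤ B = 4; zero-pad to 4 bytes: K' = c0 00 00 00.
K' ⊕ ipad = f6 36 36 36.  K' ⊕ opad = 9c 5c 5c 5c.
Inner input = (K'⊕ipad) ∥ m = f6 36 36 36 ∥ 8e 3b c6 7b.
Inner hash: sum = 246+54+54+54+142+59+198+123 = 930; mod 256 = 162 → a2.
Outer input = (K'⊕opad) ∥ inner = 9c 5c 5c 5c ∥ a2.
Outer hash (tag): sum = 156+92+92+92+162 = 594; mod 256 = 82 → 52.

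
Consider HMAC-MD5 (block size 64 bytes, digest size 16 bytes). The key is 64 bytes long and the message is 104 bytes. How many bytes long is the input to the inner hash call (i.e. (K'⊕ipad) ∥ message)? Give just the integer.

Key is 64 ≤ 64 bytes, zero-padded: |K'| = 64.
Inner input = (K'⊕ipad) ∥ m → 64 + 104 = 168 bytes.

168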